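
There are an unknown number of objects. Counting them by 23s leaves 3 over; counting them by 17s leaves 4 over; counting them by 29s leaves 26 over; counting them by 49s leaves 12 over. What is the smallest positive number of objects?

387553

From N ≡ 3 (mod 23) write N = 3 + 23t. Substituting into N ≡ 4 (mod 17) gives 23t ≡ 1 (mod 17), and since 6⁻¹ ≡ 3 (mod 17), t ≡ 3. Hence N ≡ 3 + 23·3 = 72 (mod 391).
From N ≡ 72 (mod 391) write N = 72 + 391t. Substituting into N ≡ 26 (mod 29) gives 391t ≡ 12 (mod 29), and since 14⁻¹ ≡ 27 (mod 29), t ≡ 5. Hence N ≡ 72 + 391·5 = 2027 (mod 11339).
From N ≡ 2027 (mod 11339) write N = 2027 + 11339t. Substituting into N ≡ 12 (mod 49) gives 11339t ≡ 43 (mod 49), and since 20⁻¹ ≡ 27 (mod 49), t ≡ 34. Hence N ≡ 2027 + 11339·34 = 387553 (mod 555611).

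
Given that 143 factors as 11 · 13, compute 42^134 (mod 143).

126

Mod 11: 42 ≡ 9; by Fermat, exponent reduces to 134 mod 10 = 4; 9^4 ≡ 5 (mod 11).
Mod 13: 42 ≡ 3; by Fermat, exponent reduces to 134 mod 12 = 2; 3^2 ≡ 9 (mod 13).
Combine by CRT: x ≡ 5 (mod 11), x ≡ 9 (mod 13) ⇒ x ≡ 126 (mod 143).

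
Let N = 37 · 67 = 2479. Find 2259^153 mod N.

1733

Mod 37: 2259 ≡ 2; by Fermat, exponent reduces to 153 mod 36 = 9; 2^9 ≡ 31 (mod 37).
Mod 67: 2259 ≡ 48; by Fermat, exponent reduces to 153 mod 66 = 21; 48^21 ≡ 58 (mod 67).
Combine by CRT: x ≡ 31 (mod 37), x ≡ 58 (mod 67) ⇒ x ≡ 1733 (mod 2479).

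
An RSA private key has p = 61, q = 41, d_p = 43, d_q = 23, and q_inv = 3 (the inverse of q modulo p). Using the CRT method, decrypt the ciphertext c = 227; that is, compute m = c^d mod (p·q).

m₁ = c^(d_p) mod p: c ≡ 44 (mod 61), and 44^43 mod 61 = 35.
m₂ = c^(d_q) mod q: c ≡ 22 (mod 41), and 22^23 mod 41 = 12.
h = q_inv·(m₁ − m₂) mod p = 3·(35 − 12) mod 61 = 8.
m = m₂ + h·q = 12 + 8·41 = 340.

340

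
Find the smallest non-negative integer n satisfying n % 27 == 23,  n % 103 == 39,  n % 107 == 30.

Combine the congruences pairwise.
From n ≡ 23 (mod 27) write n = 23 + 27t. Substituting into n ≡ 39 (mod 103) gives 27t ≡ 16 (mod 103), and since 27⁻¹ ≡ 42 (mod 103), t ≡ 54. Hence n ≡ 23 + 27·54 = 1481 (mod 2781).
From n ≡ 1481 (mod 2781) write n = 1481 + 2781t. Substituting into n ≡ 30 (mod 107) gives 2781t ≡ 47 (mod 107), and since 106⁻¹ ≡ 106 (mod 107), t ≡ 60. Hence n ≡ 1481 + 2781·60 = 168341 (mod 297567).

168341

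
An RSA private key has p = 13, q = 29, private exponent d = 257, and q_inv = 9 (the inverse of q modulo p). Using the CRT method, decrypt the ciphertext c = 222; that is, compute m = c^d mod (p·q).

d_p = d mod (p−1) = 257 mod 12 = 5; d_q = d mod (q−1) = 5.
m₁ = c^(d_p) mod p: c ≡ 1 (mod 13), and 1^5 mod 13 = 1.
m₂ = c^(d_q) mod q: c ≡ 19 (mod 29), and 19^5 mod 29 = 21.
h = q_inv·(m₁ − m₂) mod p = 9·(1 − 21) mod 13 = 2.
m = m₂ + h·q = 21 + 2·29 = 79.

79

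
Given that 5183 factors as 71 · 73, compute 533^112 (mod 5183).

147

Mod 71: 533 ≡ 36; by Fermat, exponent reduces to 112 mod 70 = 42; 36^42 ≡ 5 (mod 71).
Mod 73: 533 ≡ 22; by Fermat, exponent reduces to 112 mod 72 = 40; 22^40 ≡ 1 (mod 73).
Combine by CRT: x ≡ 5 (mod 71), x ≡ 1 (mod 73) ⇒ x ≡ 147 (mod 5183).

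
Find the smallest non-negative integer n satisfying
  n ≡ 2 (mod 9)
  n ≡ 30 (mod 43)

245

From n ≡ 2 (mod 9) write n = 2 + 9t. Substituting into n ≡ 30 (mod 43) gives 9t ≡ 28 (mod 43), and since 9⁻¹ ≡ 24 (mod 43), t ≡ 27. Hence n ≡ 2 + 9·27 = 245 (mod 387).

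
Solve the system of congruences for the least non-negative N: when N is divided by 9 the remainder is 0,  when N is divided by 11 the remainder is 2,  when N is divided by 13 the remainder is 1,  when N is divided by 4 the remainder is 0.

The moduli are pairwise coprime; M = 9·11·13·4 = 5148.
M/9 = 572; 572 ≡ 5 (mod 9); 5·2 ≡ 1, so inverse 2.
M/11 = 468; 468 ≡ 6 (mod 11); 6·2 ≡ 1, so inverse 2.
M/13 = 396; 396 ≡ 6 (mod 13); 6·11 ≡ 1, so inverse 11.
M/4 = 1287; 1287 ≡ 3 (mod 4); 3·3 ≡ 1, so inverse 3.
N ≡ 0·572·2 + 2·468·2 + 1·396·11 + 0·1287·3 = 6228.
6228 mod 5148 = 1080.

1080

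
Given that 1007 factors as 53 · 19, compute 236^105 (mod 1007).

607

Mod 53: 236 ≡ 24; by Fermat, exponent reduces to 105 mod 52 = 1; 24^1 ≡ 24 (mod 53).
Mod 19: 236 ≡ 8; by Fermat, exponent reduces to 105 mod 18 = 15; 8^15 ≡ 18 (mod 19).
Combine by CRT: x ≡ 24 (mod 53), x ≡ 18 (mod 19) ⇒ x ≡ 607 (mod 1007).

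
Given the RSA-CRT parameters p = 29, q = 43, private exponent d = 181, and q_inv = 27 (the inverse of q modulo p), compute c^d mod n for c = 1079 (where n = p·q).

d_p = d mod (p−1) = 181 mod 28 = 13; d_q = d mod (q−1) = 13.
m₁ = c^(d_p) mod p: c ≡ 6 (mod 29), and 6^13 mod 29 = 5.
m₂ = c^(d_q) mod q: c ≡ 4 (mod 43), and 4^13 mod 43 = 11.
h = q_inv·(m₁ − m₂) mod p = 27·(5 − 11) mod 29 = 12.
m = m₂ + h·q = 11 + 12·43 = 527.

527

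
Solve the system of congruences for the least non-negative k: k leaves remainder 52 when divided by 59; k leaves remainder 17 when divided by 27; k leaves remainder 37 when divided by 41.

2825

The moduli are pairwise coprime; N = 59·27·41 = 65313.
N/59 = 1107; 1107 ≡ 45 (mod 59); 45·21 ≡ 1, so inverse 21.
N/27 = 2419; 2419 ≡ 16 (mod 27); 16·22 ≡ 1, so inverse 22.
N/41 = 1593; 1593 ≡ 35 (mod 41); 35·34 ≡ 1, so inverse 34.
k ≡ 52·1107·21 + 17·2419·22 + 37·1593·34 = 4117544.
4117544 mod 65313 = 2825.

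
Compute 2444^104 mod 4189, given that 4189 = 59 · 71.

Mod 59: 2444 ≡ 25; by Fermat, exponent reduces to 104 mod 58 = 46; 25^46 ≡ 57 (mod 59).
Mod 71: 2444 ≡ 30; by Fermat, exponent reduces to 104 mod 70 = 34; 30^34 ≡ 45 (mod 71).
Combine by CRT: x ≡ 57 (mod 59), x ≡ 45 (mod 71) ⇒ x ≡ 116 (mod 4189).

116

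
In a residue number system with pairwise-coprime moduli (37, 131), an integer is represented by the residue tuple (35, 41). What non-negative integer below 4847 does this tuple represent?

From x ≡ 35 (mod 37) write x = 35 + 37t. Substituting into x ≡ 41 (mod 131) gives 37t ≡ 6 (mod 131), and since 37⁻¹ ≡ 85 (mod 131), t ≡ 117. Hence x ≡ 35 + 37·117 = 4364 (mod 4847).

4364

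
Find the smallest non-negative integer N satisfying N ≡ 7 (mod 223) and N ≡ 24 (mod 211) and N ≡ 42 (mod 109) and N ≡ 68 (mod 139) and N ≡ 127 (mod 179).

42028214374

The moduli are pairwise coprime; M = 223·211·109·139·179 = 127609100537.
M/223 = 572238119; 572238119 ≡ 49 (mod 223); 49·132 ≡ 1, so inverse 132.
M/211 = 604782467; 604782467 ≡ 130 (mod 211); 130·112 ≡ 1, so inverse 112.
M/109 = 1170725693; 1170725693 ≡ 75 (mod 109); 75·16 ≡ 1, so inverse 16.
M/139 = 918051083; 918051083 ≡ 7 (mod 139); 7·20 ≡ 1, so inverse 20.
M/179 = 712900003; 712900003 ≡ 104 (mod 179); 104·105 ≡ 1, so inverse 105.
N ≡ 7·572238119·132 + 24·604782467·112 + 42·1170725693·16 + 68·918051083·20 + 127·712900003·105 = 13696201971833.
13696201971833 mod 127609100537 = 42028214374.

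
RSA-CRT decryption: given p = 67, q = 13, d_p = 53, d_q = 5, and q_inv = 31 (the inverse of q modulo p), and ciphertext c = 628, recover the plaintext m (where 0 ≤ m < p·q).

m₁ = c^(d_p) mod p: c ≡ 25 (mod 67), and 25^53 mod 67 = 64.
m₂ = c^(d_q) mod q: c ≡ 4 (mod 13), and 4^5 mod 13 = 10.
h = q_inv·(m₁ − m₂) mod p = 31·(64 − 10) mod 67 = 66.
m = m₂ + h·q = 10 + 66·13 = 868.

868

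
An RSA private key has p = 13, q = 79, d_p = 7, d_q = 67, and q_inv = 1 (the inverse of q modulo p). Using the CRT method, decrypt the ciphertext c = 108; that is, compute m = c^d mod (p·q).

355

m₁ = c^(d_p) mod p: c ≡ 4 (mod 13), and 4^7 mod 13 = 4.
m₂ = c^(d_q) mod q: c ≡ 29 (mod 79), and 29^67 mod 79 = 39.
h = q_inv·(m₁ − m₂) mod p = 1·(4 − 39) mod 13 = 4.
m = m₂ + h·q = 39 + 4·79 = 355.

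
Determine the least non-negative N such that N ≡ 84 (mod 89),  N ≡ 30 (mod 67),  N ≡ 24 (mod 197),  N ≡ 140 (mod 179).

The moduli are pairwise coprime; M = 89·67·197·179 = 210273269.
M/89 = 2362621; 2362621 ≡ 27 (mod 89); 27·33 ≡ 1, so inverse 33.
M/67 = 3138407; 3138407 ≡ 60 (mod 67); 60·19 ≡ 1, so inverse 19.
M/197 = 1067377; 1067377 ≡ 31 (mod 197); 31·89 ≡ 1, so inverse 89.
M/179 = 1174711; 1174711 ≡ 113 (mod 179); 113·160 ≡ 1, so inverse 160.
N ≡ 84·2362621·33 + 30·3138407·19 + 24·1067377·89 + 140·1174711·160 = 36931521074.
36931521074 mod 210273269 = 133698999.

133698999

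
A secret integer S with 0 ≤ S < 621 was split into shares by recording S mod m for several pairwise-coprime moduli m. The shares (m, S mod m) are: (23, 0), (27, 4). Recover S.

598

From S ≡ 0 (mod 23) write S = 0 + 23t. Substituting into S ≡ 4 (mod 27) gives 23t ≡ 4 (mod 27), and since 23⁻¹ ≡ 20 (mod 27), t ≡ 26. Hence S ≡ 0 + 23·26 = 598 (mod 621).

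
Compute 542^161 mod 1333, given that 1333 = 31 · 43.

Mod 31: 542 ≡ 15; by Fermat, exponent reduces to 161 mod 30 = 11; 15^11 ≡ 15 (mod 31).
Mod 43: 542 ≡ 26; by Fermat, exponent reduces to 161 mod 42 = 35; 26^35 ≡ 37 (mod 43).
Combine by CRT: x ≡ 15 (mod 31), x ≡ 37 (mod 43) ⇒ x ≡ 1069 (mod 1333).

1069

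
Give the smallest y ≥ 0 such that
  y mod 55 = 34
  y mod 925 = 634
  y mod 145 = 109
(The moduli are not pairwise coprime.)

Combine the congruences pairwise.
gcd(55, 925) = 5 and 5 | (634 − 34), so the pair is consistent; merging gives y ≡ 5259 (mod 10175), where 10175 = lcm(55, 925).
gcd(10175, 145) = 5 and 5 | (109 − 5259), so the pair is consistent; merging gives y ≡ 269809 (mod 295075), where 295075 = lcm(10175, 145).
The solution is unique modulo lcm(55, 925, 145) = 295075.

269809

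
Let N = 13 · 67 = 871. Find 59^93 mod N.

Mod 13: 59 ≡ 7; by Fermat, exponent reduces to 93 mod 12 = 9; 7^9 ≡ 8 (mod 13).
Mod 67: 59 ≡ 59; by Fermat, exponent reduces to 93 mod 66 = 27; 59^27 ≡ 62 (mod 67).
Combine by CRT: x ≡ 8 (mod 13), x ≡ 62 (mod 67) ⇒ x ≡ 866 (mod 871).

866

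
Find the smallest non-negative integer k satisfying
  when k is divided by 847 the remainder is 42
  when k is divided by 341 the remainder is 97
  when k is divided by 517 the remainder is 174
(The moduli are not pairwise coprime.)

1146880

gcd(847, 341) = 11 and 11 | (97 − 42), so the pair is consistent; merging gives k ≡ 17829 (mod 26257), where 26257 = lcm(847, 341).
gcd(26257, 517) = 11 and 11 | (174 − 17829), so the pair is consistent; merging gives k ≡ 1146880 (mod 1234079), where 1234079 = lcm(26257, 517).
The solution is unique modulo lcm(847, 341, 517) = 1234079.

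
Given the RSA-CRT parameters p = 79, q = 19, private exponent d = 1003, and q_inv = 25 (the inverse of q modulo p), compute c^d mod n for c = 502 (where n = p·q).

d_p = d mod (p−1) = 1003 mod 78 = 67; d_q = d mod (q−1) = 13.
m₁ = c^(d_p) mod p: c ≡ 28 (mod 79), and 28^67 mod 79 = 59.
m₂ = c^(d_q) mod q: c ≡ 8 (mod 19), and 8^13 mod 19 = 8.
h = q_inv·(m₁ − m₂) mod p = 25·(59 − 8) mod 79 = 11.
m = m₂ + h·q = 8 + 11·19 = 217.

217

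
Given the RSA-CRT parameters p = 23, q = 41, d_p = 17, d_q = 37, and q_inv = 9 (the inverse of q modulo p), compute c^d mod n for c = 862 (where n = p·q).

83

m₁ = c^(d_p) mod p: c ≡ 11 (mod 23), and 11^17 mod 23 = 14.
m₂ = c^(d_q) mod q: c ≡ 1 (mod 41), and 1^37 mod 41 = 1.
h = q_inv·(m₁ − m₂) mod p = 9·(14 − 1) mod 23 = 2.
m = m₂ + h·q = 1 + 2·41 = 83.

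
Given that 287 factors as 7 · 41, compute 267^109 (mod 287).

Mod 7: 267 ≡ 1; by Fermat, exponent reduces to 109 mod 6 = 1; 1^1 ≡ 1 (mod 7).
Mod 41: 267 ≡ 21; by Fermat, exponent reduces to 109 mod 40 = 29; 21^29 ≡ 39 (mod 41).
Combine by CRT: x ≡ 1 (mod 7), x ≡ 39 (mod 41) ⇒ x ≡ 162 (mod 287).

162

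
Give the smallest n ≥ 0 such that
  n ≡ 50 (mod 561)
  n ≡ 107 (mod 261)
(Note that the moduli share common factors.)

30905

Combine the congruences pairwise.
gcd(561, 261) = 3 and 3 | (107 − 50), so the pair is consistent; merging gives n ≡ 30905 (mod 48807), where 48807 = lcm(561, 261).
The solution is unique modulo lcm(561, 261) = 48807.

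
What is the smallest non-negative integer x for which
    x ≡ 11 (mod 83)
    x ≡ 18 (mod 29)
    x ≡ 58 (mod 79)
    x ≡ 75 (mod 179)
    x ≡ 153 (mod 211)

6582978181

From x ≡ 11 (mod 83) write x = 11 + 83t. Substituting into x ≡ 18 (mod 29) gives 83t ≡ 7 (mod 29), and since 25⁻¹ ≡ 7 (mod 29), t ≡ 20. Hence x ≡ 11 + 83·20 = 1671 (mod 2407).
From x ≡ 1671 (mod 2407) write x = 1671 + 2407t. Substituting into x ≡ 58 (mod 79) gives 2407t ≡ 46 (mod 79), and since 37⁻¹ ≡ 47 (mod 79), t ≡ 29. Hence x ≡ 1671 + 2407·29 = 71474 (mod 190153).
From x ≡ 71474 (mod 190153) write x = 71474 + 190153t. Substituting into x ≡ 75 (mod 179) gives 190153t ≡ 22 (mod 179), and since 55⁻¹ ≡ 166 (mod 179), t ≡ 72. Hence x ≡ 71474 + 190153·72 = 13762490 (mod 34037387).
From x ≡ 13762490 (mod 34037387) write x = 13762490 + 34037387t. Substituting into x ≡ 153 (mod 211) gives 34037387t ≡ 138 (mod 211), and since 133⁻¹ ≡ 165 (mod 211), t ≡ 193. Hence x ≡ 13762490 + 34037387·193 = 6582978181 (mod 7181888657).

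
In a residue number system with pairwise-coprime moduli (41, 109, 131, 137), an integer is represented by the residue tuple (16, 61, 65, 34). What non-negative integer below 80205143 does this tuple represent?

From x ≡ 16 (mod 41) write x = 16 + 41t. Substituting into x ≡ 61 (mod 109) gives 41t ≡ 45 (mod 109), and since 41⁻¹ ≡ 8 (mod 109), t ≡ 33. Hence x ≡ 16 + 41·33 = 1369 (mod 4469).
From x ≡ 1369 (mod 4469) write x = 1369 + 4469t. Substituting into x ≡ 65 (mod 131) gives 4469t ≡ 6 (mod 131), and since 15⁻¹ ≡ 35 (mod 131), t ≡ 79. Hence x ≡ 1369 + 4469·79 = 354420 (mod 585439).
From x ≡ 354420 (mod 585439) write x = 354420 + 585439t. Substituting into x ≡ 34 (mod 137) gives 585439t ≡ 33 (mod 137), and since 38⁻¹ ≡ 119 (mod 137), t ≡ 91. Hence x ≡ 354420 + 585439·91 = 53629369 (mod 80205143).

53629369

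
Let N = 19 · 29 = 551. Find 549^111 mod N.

Mod 19: 549 ≡ 17; by Fermat, exponent reduces to 111 mod 18 = 3; 17^3 ≡ 11 (mod 19).
Mod 29: 549 ≡ 27; by Fermat, exponent reduces to 111 mod 28 = 27; 27^27 ≡ 14 (mod 29).
Combine by CRT: x ≡ 11 (mod 19), x ≡ 14 (mod 29) ⇒ x ≡ 391 (mod 551).

391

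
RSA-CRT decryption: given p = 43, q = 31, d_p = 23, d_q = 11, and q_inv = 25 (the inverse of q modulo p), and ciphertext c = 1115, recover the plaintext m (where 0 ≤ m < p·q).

m₁ = c^(d_p) mod p: c ≡ 40 (mod 43), and 40^23 mod 43 = 9.
m₂ = c^(d_q) mod q: c ≡ 30 (mod 31), and 30^11 mod 31 = 30.
h = q_inv·(m₁ − m₂) mod p = 25·(9 − 30) mod 43 = 34.
m = m₂ + h·q = 30 + 34·31 = 1084.

1084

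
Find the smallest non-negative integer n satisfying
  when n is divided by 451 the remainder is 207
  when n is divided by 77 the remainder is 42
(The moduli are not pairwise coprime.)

658

Combine the congruences pairwise.
gcd(451, 77) = 11 and 11 | (42 − 207), so the pair is consistent; merging gives n ≡ 658 (mod 3157), where 3157 = lcm(451, 77).
The solution is unique modulo lcm(451, 77) = 3157.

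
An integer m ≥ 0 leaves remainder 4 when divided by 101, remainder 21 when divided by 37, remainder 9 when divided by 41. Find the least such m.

56261

The moduli are pairwise coprime; N = 101·37·41 = 153217.
N/101 = 1517; 1517 ≡ 2 (mod 101); 2·51 ≡ 1, so inverse 51.
N/37 = 4141; 4141 ≡ 34 (mod 37); 34·12 ≡ 1, so inverse 12.
N/41 = 3737; 3737 ≡ 6 (mod 41); 6·7 ≡ 1, so inverse 7.
m ≡ 4·1517·51 + 21·4141·12 + 9·3737·7 = 1588431.
1588431 mod 153217 = 56261.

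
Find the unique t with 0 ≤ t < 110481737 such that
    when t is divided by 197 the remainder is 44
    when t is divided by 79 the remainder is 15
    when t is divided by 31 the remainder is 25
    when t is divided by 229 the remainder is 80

The moduli are pairwise coprime; N = 197·79·31·229 = 110481737.
N/197 = 560821; 560821 ≡ 159 (mod 197); 159·57 ≡ 1, so inverse 57.
N/79 = 1398503; 1398503 ≡ 45 (mod 79); 45·72 ≡ 1, so inverse 72.
N/31 = 3563927; 3563927 ≡ 12 (mod 31); 12·13 ≡ 1, so inverse 13.
N/229 = 482453; 482453 ≡ 179 (mod 229); 179·87 ≡ 1, so inverse 87.
t ≡ 44·560821·57 + 15·1398503·72 + 25·3563927·13 + 80·482453·87 = 7433071463.
7433071463 mod 110481737 = 30795084.

30795084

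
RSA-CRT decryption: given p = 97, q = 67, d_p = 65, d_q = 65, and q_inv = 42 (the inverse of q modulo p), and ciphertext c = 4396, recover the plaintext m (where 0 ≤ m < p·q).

6450

m₁ = c^(d_p) mod p: c ≡ 31 (mod 97), and 31^65 mod 97 = 48.
m₂ = c^(d_q) mod q: c ≡ 41 (mod 67), and 41^65 mod 67 = 18.
h = q_inv·(m₁ − m₂) mod p = 42·(48 − 18) mod 97 = 96.
m = m₂ + h·q = 18 + 96·67 = 6450.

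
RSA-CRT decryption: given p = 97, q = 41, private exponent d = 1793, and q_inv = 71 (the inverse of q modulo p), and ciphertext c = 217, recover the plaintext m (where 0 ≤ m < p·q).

2939

d_p = d mod (p−1) = 1793 mod 96 = 65; d_q = d mod (q−1) = 33.
m₁ = c^(d_p) mod p: c ≡ 23 (mod 97), and 23^65 mod 97 = 29.
m₂ = c^(d_q) mod q: c ≡ 12 (mod 41), and 12^33 mod 41 = 28.
h = q_inv·(m₁ − m₂) mod p = 71·(29 − 28) mod 97 = 71.
m = m₂ + h·q = 28 + 71·41 = 2939.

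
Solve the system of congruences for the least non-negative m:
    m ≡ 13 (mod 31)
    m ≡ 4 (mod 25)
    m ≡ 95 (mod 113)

84054

From m ≡ 13 (mod 31) write m = 13 + 31t. Substituting into m ≡ 4 (mod 25) gives 31t ≡ 16 (mod 25), and since 6⁻¹ ≡ 21 (mod 25), t ≡ 11. Hence m ≡ 13 + 31·11 = 354 (mod 775).
From m ≡ 354 (mod 775) write m = 354 + 775t. Substituting into m ≡ 95 (mod 113) gives 775t ≡ 80 (mod 113), and since 97⁻¹ ≡ 7 (mod 113), t ≡ 108. Hence m ≡ 354 + 775·108 = 84054 (mod 87575).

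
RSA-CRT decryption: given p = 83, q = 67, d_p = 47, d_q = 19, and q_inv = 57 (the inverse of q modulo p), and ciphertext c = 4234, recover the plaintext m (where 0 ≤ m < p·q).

m₁ = c^(d_p) mod p: c ≡ 1 (mod 83), and 1^47 mod 83 = 1.
m₂ = c^(d_q) mod q: c ≡ 13 (mod 67), and 13^19 mod 67 = 50.
h = q_inv·(m₁ − m₂) mod p = 57·(1 − 50) mod 83 = 29.
m = m₂ + h·q = 50 + 29·67 = 1993.

1993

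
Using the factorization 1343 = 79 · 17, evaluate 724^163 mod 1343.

1187

Mod 79: 724 ≡ 13; by Fermat, exponent reduces to 163 mod 78 = 7; 13^7 ≡ 2 (mod 79).
Mod 17: 724 ≡ 10; by Fermat, exponent reduces to 163 mod 16 = 3; 10^3 ≡ 14 (mod 17).
Combine by CRT: x ≡ 2 (mod 79), x ≡ 14 (mod 17) ⇒ x ≡ 1187 (mod 1343).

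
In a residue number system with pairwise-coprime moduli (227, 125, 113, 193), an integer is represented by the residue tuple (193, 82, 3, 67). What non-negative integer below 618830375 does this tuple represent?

591058707

The moduli are pairwise coprime; N = 227·125·113·193 = 618830375.
N/227 = 2726125; 2726125 ≡ 82 (mod 227); 82·36 ≡ 1, so inverse 36.
N/125 = 4950643; 4950643 ≡ 18 (mod 125); 18·7 ≡ 1, so inverse 7.
N/113 = 5476375; 5476375 ≡ 56 (mod 113); 56·111 ≡ 1, so inverse 111.
N/193 = 3206375; 3206375 ≡ 66 (mod 193); 66·155 ≡ 1, so inverse 155.
x ≡ 193·2726125·36 + 82·4950643·7 + 3·5476375·111 + 67·3206375·155 = 56904622832.
56904622832 mod 618830375 = 591058707.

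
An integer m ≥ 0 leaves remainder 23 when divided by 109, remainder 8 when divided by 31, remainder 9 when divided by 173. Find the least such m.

The moduli are pairwise coprime; N = 109·31·173 = 584567.
N/109 = 5363; 5363 ≡ 22 (mod 109); 22·5 ≡ 1, so inverse 5.
N/31 = 18857; 18857 ≡ 9 (mod 31); 9·7 ≡ 1, so inverse 7.
N/173 = 3379; 3379 ≡ 92 (mod 173); 92·126 ≡ 1, so inverse 126.
m ≡ 23·5363·5 + 8·18857·7 + 9·3379·126 = 5504523.
5504523 mod 584567 = 243420.

243420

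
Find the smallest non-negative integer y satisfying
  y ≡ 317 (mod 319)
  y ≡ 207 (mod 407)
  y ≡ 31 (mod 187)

9568

Combine the congruences pairwise.
gcd(319, 407) = 11 and 11 | (207 − 317), so the pair is consistent; merging gives y ≡ 9568 (mod 11803), where 11803 = lcm(319, 407).
gcd(11803, 187) = 11 and 11 | (31 − 9568), so the pair is consistent; merging gives y ≡ 9568 (mod 200651), where 200651 = lcm(11803, 187).
The solution is unique modulo lcm(319, 407, 187) = 200651.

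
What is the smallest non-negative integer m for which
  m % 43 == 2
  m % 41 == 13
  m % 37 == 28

The moduli are pairwise coprime; N = 43·41·37 = 65231.
N/43 = 1517; 1517 ≡ 12 (mod 43); 12·18 ≡ 1, so inverse 18.
N/41 = 1591; 1591 ≡ 33 (mod 41); 33·5 ≡ 1, so inverse 5.
N/37 = 1763; 1763 ≡ 24 (mod 37); 24·17 ≡ 1, so inverse 17.
m ≡ 2·1517·18 + 13·1591·5 + 28·1763·17 = 997215.
997215 mod 65231 = 18750.

18750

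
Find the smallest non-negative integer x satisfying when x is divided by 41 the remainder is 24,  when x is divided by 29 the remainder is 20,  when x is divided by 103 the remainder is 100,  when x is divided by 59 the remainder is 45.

The moduli are pairwise coprime; N = 41·29·103·59 = 7225553.
N/41 = 176233; 176233 ≡ 15 (mod 41); 15·11 ≡ 1, so inverse 11.
N/29 = 249157; 249157 ≡ 18 (mod 29); 18·21 ≡ 1, so inverse 21.
N/103 = 70151; 70151 ≡ 8 (mod 103); 8·13 ≡ 1, so inverse 13.
N/59 = 122467; 122467 ≡ 42 (mod 59); 42·52 ≡ 1, so inverse 52.
x ≡ 24·176233·11 + 20·249157·21 + 100·70151·13 + 45·122467·52 = 528940532.
528940532 mod 7225553 = 1475163.

1475163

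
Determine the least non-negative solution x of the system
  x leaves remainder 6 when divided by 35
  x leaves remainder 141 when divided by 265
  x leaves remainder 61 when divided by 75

gcd(35, 265) = 5 and 5 | (141 − 6), so the pair is consistent; merging gives x ≡ 671 (mod 1855), where 1855 = lcm(35, 265).
gcd(1855, 75) = 5 and 5 | (61 − 671), so the pair is consistent; merging gives x ≡ 15511 (mod 27825), where 27825 = lcm(1855, 75).
The solution is unique modulo lcm(35, 265, 75) = 27825.

15511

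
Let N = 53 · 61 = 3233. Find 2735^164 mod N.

788

Mod 53: 2735 ≡ 32; by Fermat, exponent reduces to 164 mod 52 = 8; 32^8 ≡ 46 (mod 53).
Mod 61: 2735 ≡ 51; by Fermat, exponent reduces to 164 mod 60 = 44; 51^44 ≡ 56 (mod 61).
Combine by CRT: x ≡ 46 (mod 53), x ≡ 56 (mod 61) ⇒ x ≡ 788 (mod 3233).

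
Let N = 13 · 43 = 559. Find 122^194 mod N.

350

Mod 13: 122 ≡ 5; by Fermat, exponent reduces to 194 mod 12 = 2; 5^2 ≡ 12 (mod 13).
Mod 43: 122 ≡ 36; by Fermat, exponent reduces to 194 mod 42 = 26; 36^26 ≡ 6 (mod 43).
Combine by CRT: x ≡ 12 (mod 13), x ≡ 6 (mod 43) ⇒ x ≡ 350 (mod 559).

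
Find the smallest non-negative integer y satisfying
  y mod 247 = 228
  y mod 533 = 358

gcd(247, 533) = 13 and 13 | (358 − 228), so the pair is consistent; merging gives y ≡ 1957 (mod 10127), where 10127 = lcm(247, 533).
The solution is unique modulo lcm(247, 533) = 10127.

1957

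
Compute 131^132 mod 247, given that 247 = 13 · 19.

Mod 13: 131 ≡ 1; since 12 | 132, by Fermat 1^132 ≡ 1 (mod 13).
Mod 19: 131 ≡ 17; by Fermat, exponent reduces to 132 mod 18 = 6; 17^6 ≡ 7 (mod 19).
Combine by CRT: x ≡ 1 (mod 13), x ≡ 7 (mod 19) ⇒ x ≡ 235 (mod 247).

235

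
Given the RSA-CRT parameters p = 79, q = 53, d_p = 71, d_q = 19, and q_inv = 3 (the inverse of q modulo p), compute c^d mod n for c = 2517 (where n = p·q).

m₁ = c^(d_p) mod p: c ≡ 68 (mod 79), and 68^71 mod 79 = 59.
m₂ = c^(d_q) mod q: c ≡ 26 (mod 53), and 26^19 mod 53 = 22.
h = q_inv·(m₁ − m₂) mod p = 3·(59 − 22) mod 79 = 32.
m = m₂ + h·q = 22 + 32·53 = 1718.

1718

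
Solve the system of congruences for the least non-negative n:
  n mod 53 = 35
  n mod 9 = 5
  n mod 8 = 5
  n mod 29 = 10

The moduli are pairwise coprime; M = 53·9·8·29 = 110664.
M/53 = 2088; 2088 ≡ 21 (mod 53); 21·48 ≡ 1, so inverse 48.
M/9 = 12296; 12296 ≡ 2 (mod 9); 2·5 ≡ 1, so inverse 5.
M/8 = 13833; 13833 ≡ 1 (mod 8), inverse 1.
M/29 = 3816; 3816 ≡ 17 (mod 29); 17·12 ≡ 1, so inverse 12.
n ≡ 35·2088·48 + 5·12296·5 + 5·13833·1 + 10·3816·12 = 4342325.
4342325 mod 110664 = 26429.

26429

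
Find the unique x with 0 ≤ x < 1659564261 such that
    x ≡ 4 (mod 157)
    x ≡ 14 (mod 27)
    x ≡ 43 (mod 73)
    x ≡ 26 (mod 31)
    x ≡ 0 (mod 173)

463169786

The moduli are pairwise coprime; N = 157·27·73·31·173 = 1659564261.
N/157 = 10570473; 10570473 ≡ 134 (mod 157); 134·116 ≡ 1, so inverse 116.
N/27 = 61465343; 61465343 ≡ 5 (mod 27); 5·11 ≡ 1, so inverse 11.
N/73 = 22733757; 22733757 ≡ 24 (mod 73); 24·70 ≡ 1, so inverse 70.
N/31 = 53534331; 53534331 ≡ 28 (mod 31); 28·10 ≡ 1, so inverse 10.
N/173 = 9592857; 9592857 ≡ 7 (mod 173); 7·99 ≡ 1, so inverse 99.
x ≡ 4·10570473·116 + 14·61465343·11 + 43·22733757·70 + 26·53534331·10 + 0·9592857·99 = 96717896924.
96717896924 mod 1659564261 = 463169786.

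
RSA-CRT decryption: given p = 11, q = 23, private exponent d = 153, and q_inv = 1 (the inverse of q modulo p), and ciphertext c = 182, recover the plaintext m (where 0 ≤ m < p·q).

d_p = d mod (p−1) = 153 mod 10 = 3; d_q = d mod (q−1) = 21.
m₁ = c^(d_p) mod p: c ≡ 6 (mod 11), and 6^3 mod 11 = 7.
m₂ = c^(d_q) mod q: c ≡ 21 (mod 23), and 21^21 mod 23 = 11.
h = q_inv·(m₁ − m₂) mod p = 1·(7 − 11) mod 11 = 7.
m = m₂ + h·q = 11 + 7·23 = 172.

172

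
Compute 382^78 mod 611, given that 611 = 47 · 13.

285

Mod 47: 382 ≡ 6; by Fermat, exponent reduces to 78 mod 46 = 32; 6^32 ≡ 3 (mod 47).
Mod 13: 382 ≡ 5; by Fermat, exponent reduces to 78 mod 12 = 6; 5^6 ≡ 12 (mod 13).
Combine by CRT: x ≡ 3 (mod 47), x ≡ 12 (mod 13) ⇒ x ≡ 285 (mod 611).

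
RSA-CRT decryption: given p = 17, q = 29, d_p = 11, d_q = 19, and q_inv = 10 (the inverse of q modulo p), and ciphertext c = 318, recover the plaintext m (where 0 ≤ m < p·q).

m₁ = c^(d_p) mod p: c ≡ 12 (mod 17), and 12^11 mod 17 = 6.
m₂ = c^(d_q) mod q: c ≡ 28 (mod 29), and 28^19 mod 29 = 28.
h = q_inv·(m₁ − m₂) mod p = 10·(6 − 28) mod 17 = 1.
m = m₂ + h·q = 28 + 1·29 = 57.

57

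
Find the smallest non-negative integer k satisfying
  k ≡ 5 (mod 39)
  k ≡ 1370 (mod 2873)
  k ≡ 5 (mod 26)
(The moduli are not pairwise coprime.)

Combine the congruences pairwise.
gcd(39, 2873) = 13 and 13 | (1370 − 5), so the pair is consistent; merging gives k ≡ 1370 (mod 8619), where 8619 = lcm(39, 2873).
gcd(8619, 26) = 13 and 13 | (5 − 1370), so the pair is consistent; merging gives k ≡ 9989 (mod 17238), where 17238 = lcm(8619, 26).
The solution is unique modulo lcm(39, 2873, 26) = 17238.

9989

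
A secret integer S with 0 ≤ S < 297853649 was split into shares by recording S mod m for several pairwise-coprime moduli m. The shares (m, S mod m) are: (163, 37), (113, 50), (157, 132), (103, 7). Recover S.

From S ≡ 37 (mod 163) write S = 37 + 163t. Substituting into S ≡ 50 (mod 113) gives 163t ≡ 13 (mod 113), and since 50⁻¹ ≡ 52 (mod 113), t ≡ 111. Hence S ≡ 37 + 163·111 = 18130 (mod 18419).
From S ≡ 18130 (mod 18419) write S = 18130 + 18419t. Substituting into S ≡ 132 (mod 157) gives 18419t ≡ 57 (mod 157), and since 50⁻¹ ≡ 22 (mod 157), t ≡ 155. Hence S ≡ 18130 + 18419·155 = 2873075 (mod 2891783).
From S ≡ 2873075 (mod 2891783) write S = 2873075 + 2891783t. Substituting into S ≡ 7 (mod 103) gives 2891783t ≡ 14 (mod 103), and since 58⁻¹ ≡ 16 (mod 103), t ≡ 18. Hence S ≡ 2873075 + 2891783·18 = 54925169 (mod 297853649).

54925169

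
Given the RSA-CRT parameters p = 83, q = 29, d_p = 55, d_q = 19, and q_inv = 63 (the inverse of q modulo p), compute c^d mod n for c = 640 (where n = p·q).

m₁ = c^(d_p) mod p: c ≡ 59 (mod 83), and 59^55 mod 83 = 61.
m₂ = c^(d_q) mod q: c ≡ 2 (mod 29), and 2^19 mod 29 = 26.
h = q_inv·(m₁ − m₂) mod p = 63·(61 − 26) mod 83 = 47.
m = m₂ + h·q = 26 + 47·29 = 1389.

1389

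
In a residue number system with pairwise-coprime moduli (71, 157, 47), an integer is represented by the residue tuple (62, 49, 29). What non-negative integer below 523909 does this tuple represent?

5387

The moduli are pairwise coprime; N = 71·157·47 = 523909.
N/71 = 7379; 7379 ≡ 66 (mod 71); 66·14 ≡ 1, so inverse 14.
N/157 = 3337; 3337 ≡ 40 (mod 157); 40·106 ≡ 1, so inverse 106.
N/47 = 11147; 11147 ≡ 8 (mod 47); 8·6 ≡ 1, so inverse 6.
x ≡ 62·7379·14 + 49·3337·106 + 29·11147·6 = 25676928.
25676928 mod 523909 = 5387.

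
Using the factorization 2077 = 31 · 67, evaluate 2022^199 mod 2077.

Mod 31: 2022 ≡ 7; by Fermat, exponent reduces to 199 mod 30 = 19; 7^19 ≡ 14 (mod 31).
Mod 67: 2022 ≡ 12; by Fermat, exponent reduces to 199 mod 66 = 1; 12^1 ≡ 12 (mod 67).
Combine by CRT: x ≡ 14 (mod 31), x ≡ 12 (mod 67) ⇒ x ≡ 1285 (mod 2077).

1285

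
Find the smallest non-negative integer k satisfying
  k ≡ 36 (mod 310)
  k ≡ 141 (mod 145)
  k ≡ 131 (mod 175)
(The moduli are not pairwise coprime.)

Combine the congruences pairwise.
gcd(310, 145) = 5 and 5 | (141 − 36), so the pair is consistent; merging gives k ≡ 8406 (mod 8990), where 8990 = lcm(310, 145).
gcd(8990, 175) = 5 and 5 | (131 − 8406), so the pair is consistent; merging gives k ≡ 98306 (mod 314650), where 314650 = lcm(8990, 175).
The solution is unique modulo lcm(310, 145, 175) = 314650.

98306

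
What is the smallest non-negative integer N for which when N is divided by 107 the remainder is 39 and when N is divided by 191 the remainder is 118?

6994

From N ≡ 39 (mod 107) write N = 39 + 107t. Substituting into N ≡ 118 (mod 191) gives 107t ≡ 79 (mod 191), and since 107⁻¹ ≡ 25 (mod 191), t ≡ 65. Hence N ≡ 39 + 107·65 = 6994 (mod 20437).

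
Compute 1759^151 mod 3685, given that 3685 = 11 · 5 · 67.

Mod 11: 1759 ≡ 10; by Fermat, exponent reduces to 151 mod 10 = 1; 10^1 ≡ 10 (mod 11).
Mod 5: 1759 ≡ 4; by Fermat, exponent reduces to 151 mod 4 = 3; 4^3 ≡ 4 (mod 5).
Mod 67: 1759 ≡ 17; by Fermat, exponent reduces to 151 mod 66 = 19; 17^19 ≡ 23 (mod 67).
Combine by CRT: x ≡ 10 (mod 11), x ≡ 4 (mod 5), x ≡ 23 (mod 67) ⇒ x ≡ 3574 (mod 3685).

3574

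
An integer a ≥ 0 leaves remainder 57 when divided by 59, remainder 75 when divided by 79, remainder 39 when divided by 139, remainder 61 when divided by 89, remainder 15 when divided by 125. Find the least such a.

Combine the congruences pairwise.
From a ≡ 57 (mod 59) write a = 57 + 59t. Substituting into a ≡ 75 (mod 79) gives 59t ≡ 18 (mod 79), and since 59⁻¹ ≡ 75 (mod 79), t ≡ 7. Hence a ≡ 57 + 59·7 = 470 (mod 4661).
From a ≡ 470 (mod 4661) write a = 470 + 4661t. Substituting into a ≡ 39 (mod 139) gives 4661t ≡ 125 (mod 139), and since 74⁻¹ ≡ 62 (mod 139), t ≡ 105. Hence a ≡ 470 + 4661·105 = 489875 (mod 647879).
From a ≡ 489875 (mod 647879) write a = 489875 + 647879t. Substituting into a ≡ 61 (mod 89) gives 647879t ≡ 42 (mod 89), and since 48⁻¹ ≡ 13 (mod 89), t ≡ 12. Hence a ≡ 489875 + 647879·12 = 8264423 (mod 57661231).
From a ≡ 8264423 (mod 57661231) write a = 8264423 + 57661231t. Substituting into a ≡ 15 (mod 125) gives 57661231t ≡ 92 (mod 125), and since 106⁻¹ ≡ 46 (mod 125), t ≡ 107. Hence a ≡ 8264423 + 57661231·107 = 6178016140 (mod 7207653875).

6178016140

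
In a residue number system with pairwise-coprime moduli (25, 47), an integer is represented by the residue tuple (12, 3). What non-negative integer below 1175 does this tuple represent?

1037

From x ≡ 12 (mod 25) write x = 12 + 25t. Substituting into x ≡ 3 (mod 47) gives 25t ≡ 38 (mod 47), and since 25⁻¹ ≡ 32 (mod 47), t ≡ 41. Hence x ≡ 12 + 25·41 = 1037 (mod 1175).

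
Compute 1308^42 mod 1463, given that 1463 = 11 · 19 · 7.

463

Mod 11: 1308 ≡ 10; by Fermat, exponent reduces to 42 mod 10 = 2; 10^2 ≡ 1 (mod 11).
Mod 19: 1308 ≡ 16; by Fermat, exponent reduces to 42 mod 18 = 6; 16^6 ≡ 7 (mod 19).
Mod 7: 1308 ≡ 6; since 6 | 42, by Fermat 6^42 ≡ 1 (mod 7).
Combine by CRT: x ≡ 1 (mod 11), x ≡ 7 (mod 19), x ≡ 1 (mod 7) ⇒ x ≡ 463 (mod 1463).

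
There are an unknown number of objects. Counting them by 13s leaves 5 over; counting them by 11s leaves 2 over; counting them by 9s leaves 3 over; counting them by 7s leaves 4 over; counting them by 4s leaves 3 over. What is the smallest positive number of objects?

23223

The moduli are pairwise coprime; M = 13·11·9·7·4 = 36036.
M/13 = 2772; 2772 ≡ 3 (mod 13); 3·9 ≡ 1, so inverse 9.
M/11 = 3276; 3276 ≡ 9 (mod 11); 9·5 ≡ 1, so inverse 5.
M/9 = 4004; 4004 ≡ 8 (mod 9); 8·8 ≡ 1, so inverse 8.
M/7 = 5148; 5148 ≡ 3 (mod 7); 3·5 ≡ 1, so inverse 5.
M/4 = 9009; 9009 ≡ 1 (mod 4), inverse 1.
N ≡ 5·2772·9 + 2·3276·5 + 3·4004·8 + 4·5148·5 + 3·9009·1 = 383583.
383583 mod 36036 = 23223.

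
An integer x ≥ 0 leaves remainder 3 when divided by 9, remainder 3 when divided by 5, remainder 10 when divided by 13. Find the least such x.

543

From x ≡ 3 (mod 9) write x = 3 + 9t. Substituting into x ≡ 3 (mod 5) gives 9t ≡ 0 (mod 5), and since 4⁻¹ ≡ 4 (mod 5), t ≡ 0. Hence x ≡ 3 + 9·0 = 3 (mod 45).
From x ≡ 3 (mod 45) write x = 3 + 45t. Substituting into x ≡ 10 (mod 13) gives 45t ≡ 7 (mod 13), and since 6⁻¹ ≡ 11 (mod 13), t ≡ 12. Hence x ≡ 3 + 45·12 = 543 (mod 585).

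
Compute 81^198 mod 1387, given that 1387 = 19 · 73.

Mod 19: 81 ≡ 5; since 18 | 198, by Fermat 5^198 ≡ 1 (mod 19).
Mod 73: 81 ≡ 8; by Fermat, exponent reduces to 198 mod 72 = 54; 8^54 ≡ 1 (mod 73).
Combine by CRT: x ≡ 1 (mod 19), x ≡ 1 (mod 73) ⇒ x ≡ 1 (mod 1387).

1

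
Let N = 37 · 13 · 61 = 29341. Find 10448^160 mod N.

Mod 37: 10448 ≡ 14; by Fermat, exponent reduces to 160 mod 36 = 16; 14^16 ≡ 10 (mod 37).
Mod 13: 10448 ≡ 9; by Fermat, exponent reduces to 160 mod 12 = 4; 9^4 ≡ 9 (mod 13).
Mod 61: 10448 ≡ 17; by Fermat, exponent reduces to 160 mod 60 = 40; 17^40 ≡ 47 (mod 61).
Combine by CRT: x ≡ 10 (mod 37), x ≡ 9 (mod 13), x ≡ 47 (mod 61) ⇒ x ≡ 11332 (mod 29341).

11332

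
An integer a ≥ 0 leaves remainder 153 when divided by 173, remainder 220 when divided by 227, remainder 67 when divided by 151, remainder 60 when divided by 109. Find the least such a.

397783897

From a ≡ 153 (mod 173) write a = 153 + 173t. Substituting into a ≡ 220 (mod 227) gives 173t ≡ 67 (mod 227), and since 173⁻¹ ≡ 21 (mod 227), t ≡ 45. Hence a ≡ 153 + 173·45 = 7938 (mod 39271).
From a ≡ 7938 (mod 39271) write a = 7938 + 39271t. Substituting into a ≡ 67 (mod 151) gives 39271t ≡ 132 (mod 151), and since 11⁻¹ ≡ 55 (mod 151), t ≡ 12. Hence a ≡ 7938 + 39271·12 = 479190 (mod 5929921).
From a ≡ 479190 (mod 5929921) write a = 479190 + 5929921t. Substituting into a ≡ 60 (mod 109) gives 5929921t ≡ 34 (mod 109), and since 103⁻¹ ≡ 18 (mod 109), t ≡ 67. Hence a ≡ 479190 + 5929921·67 = 397783897 (mod 646361389).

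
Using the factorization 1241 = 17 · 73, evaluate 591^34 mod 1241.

1019

Mod 17: 591 ≡ 13; by Fermat, exponent reduces to 34 mod 16 = 2; 13^2 ≡ 16 (mod 17).
Mod 73: 591 ≡ 7; 7^34 ≡ 70 (mod 73).
Combine by CRT: x ≡ 16 (mod 17), x ≡ 70 (mod 73) ⇒ x ≡ 1019 (mod 1241).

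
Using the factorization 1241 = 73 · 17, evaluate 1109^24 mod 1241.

Mod 73: 1109 ≡ 14; 14^24 ≡ 64 (mod 73).
Mod 17: 1109 ≡ 4; by Fermat, exponent reduces to 24 mod 16 = 8; 4^8 ≡ 1 (mod 17).
Combine by CRT: x ≡ 64 (mod 73), x ≡ 1 (mod 17) ⇒ x ≡ 137 (mod 1241).

137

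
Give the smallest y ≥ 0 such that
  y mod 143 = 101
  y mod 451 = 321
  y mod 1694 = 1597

535207

gcd(143, 451) = 11 and 11 | (321 − 101), so the pair is consistent; merging gives y ≡ 1674 (mod 5863), where 5863 = lcm(143, 451).
gcd(5863, 1694) = 11 and 11 | (1597 − 1674), so the pair is consistent; merging gives y ≡ 535207 (mod 902902), where 902902 = lcm(5863, 1694).
The solution is unique modulo lcm(143, 451, 1694) = 902902.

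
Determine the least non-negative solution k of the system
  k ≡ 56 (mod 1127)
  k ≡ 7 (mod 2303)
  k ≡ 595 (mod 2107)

gcd(1127, 2303) = 49 and 49 | (7 − 56), so the pair is consistent; merging gives k ≡ 2310 (mod 52969), where 52969 = lcm(1127, 2303).
gcd(52969, 2107) = 49 and 49 | (595 − 2310), so the pair is consistent; merging gives k ≡ 1591380 (mod 2277667), where 2277667 = lcm(52969, 2107).
The solution is unique modulo lcm(1127, 2303, 2107) = 2277667.

1591380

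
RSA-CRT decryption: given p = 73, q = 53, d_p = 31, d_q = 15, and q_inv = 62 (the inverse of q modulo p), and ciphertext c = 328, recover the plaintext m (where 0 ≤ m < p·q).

m₁ = c^(d_p) mod p: c ≡ 36 (mod 73), and 36^31 mod 73 = 41.
m₂ = c^(d_q) mod q: c ≡ 10 (mod 53), and 10^15 mod 53 = 47.
h = q_inv·(m₁ − m₂) mod p = 62·(41 − 47) mod 73 = 66.
m = m₂ + h·q = 47 + 66·53 = 3545.

3545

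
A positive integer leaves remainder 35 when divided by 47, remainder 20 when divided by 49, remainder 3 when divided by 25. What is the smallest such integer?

The moduli are pairwise coprime; N = 47·49·25 = 57575.
N/47 = 1225; 1225 ≡ 3 (mod 47); 3·16 ≡ 1, so inverse 16.
N/49 = 1175; 1175 ≡ 48 (mod 49); 48·48 ≡ 1, so inverse 48.
N/25 = 2303; 2303 ≡ 3 (mod 25); 3·17 ≡ 1, so inverse 17.
x ≡ 35·1225·16 + 20·1175·48 + 3·2303·17 = 1931453.
1931453 mod 57575 = 31478.

31478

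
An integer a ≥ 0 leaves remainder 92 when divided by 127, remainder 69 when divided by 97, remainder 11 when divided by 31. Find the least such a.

24222

From a ≡ 92 (mod 127) write a = 92 + 127t. Substituting into a ≡ 69 (mod 97) gives 127t ≡ 74 (mod 97), and since 30⁻¹ ≡ 55 (mod 97), t ≡ 93. Hence a ≡ 92 + 127·93 = 11903 (mod 12319).
From a ≡ 11903 (mod 12319) write a = 11903 + 12319t. Substituting into a ≡ 11 (mod 31) gives 12319t ≡ 12 (mod 31), and since 12⁻¹ ≡ 13 (mod 31), t ≡ 1. Hence a ≡ 11903 + 12319·1 = 24222 (mod 381889).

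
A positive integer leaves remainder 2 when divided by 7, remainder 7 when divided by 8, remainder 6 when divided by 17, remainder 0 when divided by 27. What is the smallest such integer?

15255

From N ≡ 2 (mod 7) write N = 2 + 7t. Substituting into N ≡ 7 (mod 8) gives 7t ≡ 5 (mod 8), and since 7⁻¹ ≡ 7 (mod 8), t ≡ 3. Hence N ≡ 2 + 7·3 = 23 (mod 56).
From N ≡ 23 (mod 56) write N = 23 + 56t. Substituting into N ≡ 6 (mod 17) gives 56t ≡ 0 (mod 17), and since 5⁻¹ ≡ 7 (mod 17), t ≡ 0. Hence N ≡ 23 + 56·0 = 23 (mod 952).
From N ≡ 23 (mod 952) write N = 23 + 952t. Substituting into N ≡ 0 (mod 27) gives 952t ≡ 4 (mod 27), and since 7⁻¹ ≡ 4 (mod 27), t ≡ 16. Hence N ≡ 23 + 952·16 = 15255 (mod 25704).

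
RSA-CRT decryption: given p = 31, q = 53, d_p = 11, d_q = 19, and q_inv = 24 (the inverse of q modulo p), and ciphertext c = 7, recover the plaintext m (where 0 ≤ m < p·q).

1601

m₁ = c^(d_p) mod p: c ≡ 7 (mod 31), and 7^11 mod 31 = 20.
m₂ = c^(d_q) mod q: c ≡ 7 (mod 53), and 7^19 mod 53 = 11.
h = q_inv·(m₁ − m₂) mod p = 24·(20 − 11) mod 31 = 30.
m = m₂ + h·q = 11 + 30·53 = 1601.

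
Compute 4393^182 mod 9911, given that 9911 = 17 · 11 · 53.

9223

Mod 17: 4393 ≡ 7; by Fermat, exponent reduces to 182 mod 16 = 6; 7^6 ≡ 9 (mod 17).
Mod 11: 4393 ≡ 4; by Fermat, exponent reduces to 182 mod 10 = 2; 4^2 ≡ 5 (mod 11).
Mod 53: 4393 ≡ 47; by Fermat, exponent reduces to 182 mod 52 = 26; 47^26 ≡ 1 (mod 53).
Combine by CRT: x ≡ 9 (mod 17), x ≡ 5 (mod 11), x ≡ 1 (mod 53) ⇒ x ≡ 9223 (mod 9911).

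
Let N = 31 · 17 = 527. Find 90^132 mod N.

Mod 31: 90 ≡ 28; by Fermat, exponent reduces to 132 mod 30 = 12; 28^12 ≡ 8 (mod 31).
Mod 17: 90 ≡ 5; by Fermat, exponent reduces to 132 mod 16 = 4; 5^4 ≡ 13 (mod 17).
Combine by CRT: x ≡ 8 (mod 31), x ≡ 13 (mod 17) ⇒ x ≡ 132 (mod 527).

132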